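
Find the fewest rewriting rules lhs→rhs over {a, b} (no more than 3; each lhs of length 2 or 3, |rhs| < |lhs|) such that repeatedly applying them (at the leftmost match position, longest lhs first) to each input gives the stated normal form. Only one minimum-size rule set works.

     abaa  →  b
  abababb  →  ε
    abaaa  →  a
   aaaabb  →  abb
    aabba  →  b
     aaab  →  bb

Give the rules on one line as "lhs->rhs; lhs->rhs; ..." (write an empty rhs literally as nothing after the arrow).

  | abaa => aaa => b
  | abababb => aababb => aaabb => bbb => ε
  | abaaa => aaaa => ba => a
  | aaaabb => babb => abb

aaa->b; ba->a; bbb->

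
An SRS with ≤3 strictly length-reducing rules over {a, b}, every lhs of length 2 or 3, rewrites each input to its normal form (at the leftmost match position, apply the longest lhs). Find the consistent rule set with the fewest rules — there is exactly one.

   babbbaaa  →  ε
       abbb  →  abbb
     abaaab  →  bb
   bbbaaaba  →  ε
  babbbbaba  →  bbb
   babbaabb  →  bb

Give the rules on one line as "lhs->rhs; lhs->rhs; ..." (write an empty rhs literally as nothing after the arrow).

  | babbbaaa => bbbaaa => bbaa => ba => ε
  | abbb
  | abaaab => aaab => bb
  | bbbaaaba => bbaaba => baba => ba => ε

aaa->b; ba->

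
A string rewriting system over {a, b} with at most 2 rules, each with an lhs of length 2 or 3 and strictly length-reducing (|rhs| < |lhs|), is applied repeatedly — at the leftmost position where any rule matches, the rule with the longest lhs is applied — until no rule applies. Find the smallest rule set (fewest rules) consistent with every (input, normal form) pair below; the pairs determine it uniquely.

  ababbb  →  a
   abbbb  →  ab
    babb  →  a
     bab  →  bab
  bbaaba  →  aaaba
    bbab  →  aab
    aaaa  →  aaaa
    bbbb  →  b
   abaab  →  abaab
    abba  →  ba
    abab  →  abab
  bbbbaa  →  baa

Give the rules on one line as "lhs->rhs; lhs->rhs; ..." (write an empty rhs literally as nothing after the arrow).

abb->b; bb->a

  | ababbb => abbb => bb => a
  | abbbb => bbb => ab
  | babb => bb => a
  | bab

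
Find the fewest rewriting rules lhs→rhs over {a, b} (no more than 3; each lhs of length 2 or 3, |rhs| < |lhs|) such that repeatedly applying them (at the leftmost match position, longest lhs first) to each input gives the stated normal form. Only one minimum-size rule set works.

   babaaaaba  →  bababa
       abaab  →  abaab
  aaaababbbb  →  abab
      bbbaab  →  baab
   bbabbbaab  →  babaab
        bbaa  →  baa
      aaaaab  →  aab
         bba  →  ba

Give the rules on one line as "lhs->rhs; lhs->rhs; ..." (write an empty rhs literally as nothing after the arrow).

  | babaaaaba => bababa
  | abaab
  | aaaababbbb => ababbbb => ababbb => ababb => abab
  | bbbaab => bbaab => baab

aaa->; bb->b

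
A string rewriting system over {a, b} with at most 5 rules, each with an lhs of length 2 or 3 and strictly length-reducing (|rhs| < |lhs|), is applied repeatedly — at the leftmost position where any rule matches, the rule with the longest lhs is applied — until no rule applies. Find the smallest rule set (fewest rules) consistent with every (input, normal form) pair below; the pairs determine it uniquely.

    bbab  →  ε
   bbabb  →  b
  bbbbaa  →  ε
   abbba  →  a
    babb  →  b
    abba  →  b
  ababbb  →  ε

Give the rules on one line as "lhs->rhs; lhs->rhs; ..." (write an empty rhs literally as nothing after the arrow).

aa->; ab->; ba->b; bb->

  | bbab => ab => ε
  | bbabb => abb => b
  | bbbbaa => bbaa => aa => ε
  | abbba => bba => a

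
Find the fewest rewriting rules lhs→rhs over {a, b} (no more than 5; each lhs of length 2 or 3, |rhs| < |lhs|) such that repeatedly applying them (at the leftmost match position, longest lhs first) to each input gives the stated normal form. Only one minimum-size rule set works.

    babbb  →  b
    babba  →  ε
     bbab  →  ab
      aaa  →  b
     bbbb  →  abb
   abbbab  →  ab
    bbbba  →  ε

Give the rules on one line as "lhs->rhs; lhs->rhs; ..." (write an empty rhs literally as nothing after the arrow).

  | babbb => abbb => aab => b
  | babba => abba => aba => aa => ε
  | bbab => bab => ab
  | aaa => b

aa->; aaa->b; ba->a; bbb->ab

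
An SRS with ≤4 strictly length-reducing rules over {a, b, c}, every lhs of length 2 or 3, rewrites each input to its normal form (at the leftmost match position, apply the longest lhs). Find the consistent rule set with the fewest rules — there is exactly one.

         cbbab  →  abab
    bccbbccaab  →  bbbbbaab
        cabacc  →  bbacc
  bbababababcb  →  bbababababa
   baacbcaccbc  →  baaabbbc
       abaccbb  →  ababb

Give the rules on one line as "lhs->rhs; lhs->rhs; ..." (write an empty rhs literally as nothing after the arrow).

bcc->bb; ca->b; cb->a

  | cbbab => abab
  | bccbbccaab => bbbbccaab => bbbbbaab
  | cabacc => bbacc
  | bbababababcb => bbababababa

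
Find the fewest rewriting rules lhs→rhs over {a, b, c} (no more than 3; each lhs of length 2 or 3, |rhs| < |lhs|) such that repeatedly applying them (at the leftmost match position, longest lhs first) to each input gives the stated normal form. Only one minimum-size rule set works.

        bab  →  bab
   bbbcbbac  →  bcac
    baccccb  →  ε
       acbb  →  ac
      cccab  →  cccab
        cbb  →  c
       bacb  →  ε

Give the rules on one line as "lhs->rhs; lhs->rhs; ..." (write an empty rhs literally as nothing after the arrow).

bac->b; bb->; bcc->ba

  | bab
  | bbbcbbac => bcbbac => bcac
  | baccccb => bcccb => bacb => bb => ε
  | acbb => ac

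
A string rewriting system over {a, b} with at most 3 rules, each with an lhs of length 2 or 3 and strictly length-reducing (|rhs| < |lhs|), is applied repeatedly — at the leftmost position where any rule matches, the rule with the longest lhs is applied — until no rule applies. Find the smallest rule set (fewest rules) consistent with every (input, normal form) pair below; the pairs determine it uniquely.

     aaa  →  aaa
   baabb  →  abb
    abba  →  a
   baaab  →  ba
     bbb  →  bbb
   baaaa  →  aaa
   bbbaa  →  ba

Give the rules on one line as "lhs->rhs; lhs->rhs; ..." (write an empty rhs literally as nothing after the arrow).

aab->ba; baa->a; bba->

  | aaa
  | baabb => abb
  | abba => a
  | baaab => aab => ba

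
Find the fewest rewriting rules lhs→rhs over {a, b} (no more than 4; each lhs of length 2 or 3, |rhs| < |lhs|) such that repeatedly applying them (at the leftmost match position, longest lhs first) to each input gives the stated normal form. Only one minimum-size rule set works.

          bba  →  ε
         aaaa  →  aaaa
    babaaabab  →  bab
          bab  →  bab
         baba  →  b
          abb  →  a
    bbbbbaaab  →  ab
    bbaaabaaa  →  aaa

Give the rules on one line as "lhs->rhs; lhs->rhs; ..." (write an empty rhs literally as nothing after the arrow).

aba->; baa->; bb->; bba->

  | bba => ε
  | aaaa
  | babaaabab => baabab => bab
  | bab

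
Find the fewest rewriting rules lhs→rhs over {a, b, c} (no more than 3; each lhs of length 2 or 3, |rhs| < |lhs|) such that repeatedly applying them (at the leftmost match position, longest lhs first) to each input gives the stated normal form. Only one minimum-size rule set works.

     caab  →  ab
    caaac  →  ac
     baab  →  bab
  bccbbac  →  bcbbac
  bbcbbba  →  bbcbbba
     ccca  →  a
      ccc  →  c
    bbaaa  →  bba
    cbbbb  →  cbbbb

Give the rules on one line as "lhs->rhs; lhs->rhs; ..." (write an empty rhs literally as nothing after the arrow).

  | caab => aab => ab
  | caaac => aaac => aac => ac
  | baab => bab
  | bccbbac => bcbbac

aa->a; ca->a; cc->c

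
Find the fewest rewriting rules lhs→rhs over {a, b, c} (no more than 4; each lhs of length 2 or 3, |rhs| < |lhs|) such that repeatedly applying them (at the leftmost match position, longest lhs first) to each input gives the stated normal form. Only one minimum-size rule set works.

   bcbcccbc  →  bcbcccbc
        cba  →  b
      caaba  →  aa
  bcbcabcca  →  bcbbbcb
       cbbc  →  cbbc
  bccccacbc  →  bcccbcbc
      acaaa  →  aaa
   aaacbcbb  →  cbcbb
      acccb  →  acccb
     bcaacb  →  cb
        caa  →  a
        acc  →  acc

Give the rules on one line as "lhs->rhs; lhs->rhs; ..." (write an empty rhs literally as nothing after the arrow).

acb->cb; ba->a; ca->b

  | bcbcccbc
  | cba => ca => b
  | caaba => baba => aba => aa
  | bcbcabcca => bcbbbcca => bcbbbcb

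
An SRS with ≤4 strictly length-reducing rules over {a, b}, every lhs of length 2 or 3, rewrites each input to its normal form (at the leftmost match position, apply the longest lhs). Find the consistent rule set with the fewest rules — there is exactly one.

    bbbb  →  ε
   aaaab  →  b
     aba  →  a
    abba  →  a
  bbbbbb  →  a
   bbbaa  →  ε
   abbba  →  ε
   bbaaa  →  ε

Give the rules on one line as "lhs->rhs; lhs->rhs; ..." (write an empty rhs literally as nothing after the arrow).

  | bbbb => abb => aa => ε
  | aaaab => aab => b
  | aba => a
  | abba => aaa => a

aa->; ba->; bb->a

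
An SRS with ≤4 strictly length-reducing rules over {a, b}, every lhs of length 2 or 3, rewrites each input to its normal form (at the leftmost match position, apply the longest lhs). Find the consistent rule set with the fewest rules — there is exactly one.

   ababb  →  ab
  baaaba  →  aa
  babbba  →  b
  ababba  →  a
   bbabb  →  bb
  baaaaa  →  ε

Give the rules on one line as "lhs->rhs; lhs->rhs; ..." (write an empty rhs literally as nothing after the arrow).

  | ababb => ab
  | baaaba => aaba => aa
  | babbba => bba => b
  | ababba => aba => a

aaa->b; ba->; bab->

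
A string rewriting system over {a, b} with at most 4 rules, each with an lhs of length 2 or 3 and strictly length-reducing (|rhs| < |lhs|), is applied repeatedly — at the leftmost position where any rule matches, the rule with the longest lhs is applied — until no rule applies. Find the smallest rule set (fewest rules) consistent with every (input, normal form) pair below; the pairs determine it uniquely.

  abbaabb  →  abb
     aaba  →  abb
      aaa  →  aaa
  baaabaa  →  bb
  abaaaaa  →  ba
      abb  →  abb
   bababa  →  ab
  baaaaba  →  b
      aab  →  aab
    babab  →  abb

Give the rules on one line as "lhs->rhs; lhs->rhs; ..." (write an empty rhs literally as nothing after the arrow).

  | abbaabb => ababb => bbbb => abb
  | aaba => abb
  | aaa
  | baaabaa => babaa => bbba => aba => bb

aba->bb; baa->b; bba->b; bbb->ab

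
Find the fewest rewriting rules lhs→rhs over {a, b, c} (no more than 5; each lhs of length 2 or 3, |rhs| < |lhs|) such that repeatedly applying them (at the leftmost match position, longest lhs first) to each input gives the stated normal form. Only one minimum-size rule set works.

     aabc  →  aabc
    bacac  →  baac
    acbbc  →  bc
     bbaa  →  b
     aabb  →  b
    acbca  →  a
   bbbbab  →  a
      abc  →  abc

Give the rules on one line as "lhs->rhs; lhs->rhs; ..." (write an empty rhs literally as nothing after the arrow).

aaa->b; acb->; bb->a; ca->a

  | aabc
  | bacac => baac
  | acbbc => bc
  | bbaa => aaa => b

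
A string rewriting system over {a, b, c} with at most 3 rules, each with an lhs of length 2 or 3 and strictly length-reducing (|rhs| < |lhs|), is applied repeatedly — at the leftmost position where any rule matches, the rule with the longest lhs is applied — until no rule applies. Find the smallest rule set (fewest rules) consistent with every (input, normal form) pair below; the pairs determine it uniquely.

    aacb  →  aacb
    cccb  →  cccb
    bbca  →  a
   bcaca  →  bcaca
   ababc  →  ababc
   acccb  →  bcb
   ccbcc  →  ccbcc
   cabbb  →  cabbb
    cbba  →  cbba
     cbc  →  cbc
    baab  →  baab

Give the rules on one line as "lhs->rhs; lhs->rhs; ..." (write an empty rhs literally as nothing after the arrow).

acc->b; bbc->

  | aacb
  | cccb
  | bbca => a
  | bcaca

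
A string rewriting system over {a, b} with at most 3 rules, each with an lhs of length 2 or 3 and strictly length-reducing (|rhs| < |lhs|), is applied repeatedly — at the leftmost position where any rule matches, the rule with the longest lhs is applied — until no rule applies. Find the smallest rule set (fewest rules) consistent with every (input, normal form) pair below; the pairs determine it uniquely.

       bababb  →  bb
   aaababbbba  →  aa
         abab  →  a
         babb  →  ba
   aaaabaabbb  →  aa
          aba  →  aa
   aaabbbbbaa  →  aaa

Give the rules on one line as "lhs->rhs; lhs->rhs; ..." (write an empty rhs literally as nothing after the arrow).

aab->a; ab->a; baa->

  | bababb => baabb => bb
  | aaababbbba => aaabbbba => aabbba => abba => aba => aa
  | abab => aab => a
  | babb => bab => ba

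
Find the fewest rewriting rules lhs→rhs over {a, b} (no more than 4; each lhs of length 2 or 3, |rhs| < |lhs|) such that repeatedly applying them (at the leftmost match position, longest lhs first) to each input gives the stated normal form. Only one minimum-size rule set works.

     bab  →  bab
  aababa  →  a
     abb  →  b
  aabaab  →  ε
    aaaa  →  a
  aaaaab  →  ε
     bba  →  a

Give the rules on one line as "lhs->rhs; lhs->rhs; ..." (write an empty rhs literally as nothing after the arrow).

aa->b; bb->a; bba->bb; bbb->

  | bab
  | aababa => bbaba => bbba => a
  | abb => aa => b
  | aabaab => bbaab => bbab => bbb => ε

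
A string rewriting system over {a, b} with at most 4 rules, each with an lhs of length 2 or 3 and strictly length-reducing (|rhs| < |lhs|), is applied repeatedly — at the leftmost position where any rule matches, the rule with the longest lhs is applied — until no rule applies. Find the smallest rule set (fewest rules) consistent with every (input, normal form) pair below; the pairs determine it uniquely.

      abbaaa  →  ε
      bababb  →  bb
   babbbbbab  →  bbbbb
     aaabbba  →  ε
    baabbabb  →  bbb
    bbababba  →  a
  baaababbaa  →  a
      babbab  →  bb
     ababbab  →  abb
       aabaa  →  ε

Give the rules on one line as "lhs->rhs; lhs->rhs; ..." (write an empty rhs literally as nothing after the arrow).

  | abbaaa => abaaa => aaaa => aa => ε
  | bababb => babb => bb
  | babbbbbab => bbbbbab => bbbbb
  | aaabbba => abbba => abba => aba => aa => ε

aa->; ba->a; bab->b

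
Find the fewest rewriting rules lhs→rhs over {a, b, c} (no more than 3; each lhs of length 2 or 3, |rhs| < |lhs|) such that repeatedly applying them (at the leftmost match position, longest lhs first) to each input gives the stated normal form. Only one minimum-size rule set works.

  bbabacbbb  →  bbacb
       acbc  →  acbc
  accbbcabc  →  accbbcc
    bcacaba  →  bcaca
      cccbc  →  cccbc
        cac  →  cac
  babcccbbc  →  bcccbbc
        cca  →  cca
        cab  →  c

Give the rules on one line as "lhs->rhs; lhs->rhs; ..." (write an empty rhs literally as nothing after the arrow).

ab->; bbb->b

  | bbabacbbb => bbacbbb => bbacb
  | acbc
  | accbbcabc => accbbcc
  | bcacaba => bcaca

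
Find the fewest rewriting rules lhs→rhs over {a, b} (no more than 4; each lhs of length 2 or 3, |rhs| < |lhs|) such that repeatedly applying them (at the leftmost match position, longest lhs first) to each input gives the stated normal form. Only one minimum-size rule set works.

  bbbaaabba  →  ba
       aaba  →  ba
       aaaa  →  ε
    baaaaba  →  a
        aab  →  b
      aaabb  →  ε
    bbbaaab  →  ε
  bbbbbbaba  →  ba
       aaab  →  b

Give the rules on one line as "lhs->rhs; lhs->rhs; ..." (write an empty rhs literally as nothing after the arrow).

  | bbbaaabba => baaabba => babba => bbba => ba
  | aaba => ba
  | aaaa => aa => ε
  | baaaaba => baaba => bba => a

aa->; ab->b; bb->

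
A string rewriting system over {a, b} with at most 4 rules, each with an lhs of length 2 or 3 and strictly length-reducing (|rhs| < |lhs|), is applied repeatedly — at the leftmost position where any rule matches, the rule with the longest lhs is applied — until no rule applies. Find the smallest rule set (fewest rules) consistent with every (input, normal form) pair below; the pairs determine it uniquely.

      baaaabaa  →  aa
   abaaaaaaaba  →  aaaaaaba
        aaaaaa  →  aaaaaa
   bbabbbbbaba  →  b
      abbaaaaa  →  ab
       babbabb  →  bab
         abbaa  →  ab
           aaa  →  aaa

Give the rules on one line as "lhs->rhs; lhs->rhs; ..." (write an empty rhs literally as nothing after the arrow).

  | baaaabaa => aabaa => aa
  | abaaaaaaaba => aaaaaaba
  | aaaaaa
  | bbabbbbbaba => bbbbbbbaba => bbbbbbaba => bbbbbaba => bbbbaba => bbbaba => bbaba => bbba => bba => bb => b

baa->; bb->b; bba->bb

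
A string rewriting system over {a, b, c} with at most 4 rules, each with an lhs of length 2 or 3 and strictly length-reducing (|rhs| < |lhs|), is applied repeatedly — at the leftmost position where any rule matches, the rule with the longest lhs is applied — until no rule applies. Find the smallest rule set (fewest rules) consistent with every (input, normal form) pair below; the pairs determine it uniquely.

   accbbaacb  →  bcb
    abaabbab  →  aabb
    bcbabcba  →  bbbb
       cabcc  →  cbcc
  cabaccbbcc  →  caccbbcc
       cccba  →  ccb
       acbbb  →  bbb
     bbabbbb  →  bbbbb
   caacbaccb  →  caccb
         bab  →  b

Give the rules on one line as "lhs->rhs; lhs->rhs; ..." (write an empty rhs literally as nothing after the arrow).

abc->bc; acb->b; ba->; cba->b

  | accbbaacb => accbacb => acbcb => bcb
  | abaabbab => aabbab => aabb
  | bcbabcba => bbbcba => bbbb
  | cabcc => cbcc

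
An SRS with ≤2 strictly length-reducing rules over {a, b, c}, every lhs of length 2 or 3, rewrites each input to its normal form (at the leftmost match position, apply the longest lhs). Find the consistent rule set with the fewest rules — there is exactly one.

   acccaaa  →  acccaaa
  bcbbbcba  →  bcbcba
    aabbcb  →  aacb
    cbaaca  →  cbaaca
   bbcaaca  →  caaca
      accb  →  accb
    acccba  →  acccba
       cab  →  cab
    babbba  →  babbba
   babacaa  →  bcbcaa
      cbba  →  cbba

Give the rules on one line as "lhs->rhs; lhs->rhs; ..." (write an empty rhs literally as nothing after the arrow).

  | acccaaa
  | bcbbbcba => bcbcba
  | aabbcb => aacb
  | cbaaca

aba->cb; bbc->c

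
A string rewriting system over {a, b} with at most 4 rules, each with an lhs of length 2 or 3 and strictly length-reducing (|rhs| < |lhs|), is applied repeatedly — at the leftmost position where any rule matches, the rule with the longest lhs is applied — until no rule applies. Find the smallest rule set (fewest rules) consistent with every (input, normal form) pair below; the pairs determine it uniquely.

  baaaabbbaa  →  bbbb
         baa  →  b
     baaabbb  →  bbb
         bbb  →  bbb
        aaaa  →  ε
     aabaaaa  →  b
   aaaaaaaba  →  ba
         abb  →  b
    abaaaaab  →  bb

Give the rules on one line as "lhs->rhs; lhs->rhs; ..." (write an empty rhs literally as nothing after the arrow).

aa->; ab->b; abb->b

  | baaaabbbaa => baabbbaa => bbbbaa => bbbb
  | baa => b
  | baaabbb => babbb => bbb
  | bbb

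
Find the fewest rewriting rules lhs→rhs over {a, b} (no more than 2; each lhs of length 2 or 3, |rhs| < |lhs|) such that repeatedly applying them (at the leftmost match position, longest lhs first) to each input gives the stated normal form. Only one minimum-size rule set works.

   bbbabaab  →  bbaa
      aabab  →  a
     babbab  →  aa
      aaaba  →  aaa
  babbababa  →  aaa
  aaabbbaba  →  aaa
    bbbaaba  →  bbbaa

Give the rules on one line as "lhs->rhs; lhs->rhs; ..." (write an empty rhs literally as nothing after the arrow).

  | bbbabaab => bbaaab => bbaa
  | aabab => aab => a
  | babbab => abab => aa
  | aaaba => aaa

aab->a; bab->a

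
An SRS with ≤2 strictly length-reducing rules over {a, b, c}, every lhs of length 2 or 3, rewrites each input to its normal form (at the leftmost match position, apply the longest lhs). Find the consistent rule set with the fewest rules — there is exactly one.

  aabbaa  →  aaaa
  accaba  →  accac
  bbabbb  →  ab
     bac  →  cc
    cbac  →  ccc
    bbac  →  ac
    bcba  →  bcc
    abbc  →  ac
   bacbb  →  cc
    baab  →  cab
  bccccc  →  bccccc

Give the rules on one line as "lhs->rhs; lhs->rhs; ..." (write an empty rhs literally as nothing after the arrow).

ba->c; bb->

  | aabbaa => aaaa
  | accaba => accac
  | bbabbb => abbb => ab
  | bac => cc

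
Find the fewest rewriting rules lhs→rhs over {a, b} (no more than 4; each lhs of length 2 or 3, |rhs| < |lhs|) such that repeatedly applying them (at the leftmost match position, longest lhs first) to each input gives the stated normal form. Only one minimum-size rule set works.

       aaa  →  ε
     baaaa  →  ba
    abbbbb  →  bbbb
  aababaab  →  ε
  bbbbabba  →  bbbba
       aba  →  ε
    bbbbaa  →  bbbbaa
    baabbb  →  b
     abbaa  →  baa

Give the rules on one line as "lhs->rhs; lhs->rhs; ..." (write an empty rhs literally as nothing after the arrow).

aaa->; ab->; aba->; bab->

  | aaa => ε
  | baaaa => ba
  | abbbbb => bbbb
  | aababaab => abaab => ab => ε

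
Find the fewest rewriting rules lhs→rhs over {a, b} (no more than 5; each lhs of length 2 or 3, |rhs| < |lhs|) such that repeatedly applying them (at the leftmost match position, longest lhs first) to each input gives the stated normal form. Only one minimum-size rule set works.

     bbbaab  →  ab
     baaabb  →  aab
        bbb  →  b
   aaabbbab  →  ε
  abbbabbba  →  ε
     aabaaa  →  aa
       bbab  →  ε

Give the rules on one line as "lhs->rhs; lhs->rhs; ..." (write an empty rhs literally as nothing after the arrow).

  | bbbaab => bbaab => baab => ab
  | baaabb => aabb => aab
  | bbb => bb => b
  | aaabbbab => aaabbab => aaabab => aabab => abab => bab => ε

aba->ba; ba->; bab->; bb->b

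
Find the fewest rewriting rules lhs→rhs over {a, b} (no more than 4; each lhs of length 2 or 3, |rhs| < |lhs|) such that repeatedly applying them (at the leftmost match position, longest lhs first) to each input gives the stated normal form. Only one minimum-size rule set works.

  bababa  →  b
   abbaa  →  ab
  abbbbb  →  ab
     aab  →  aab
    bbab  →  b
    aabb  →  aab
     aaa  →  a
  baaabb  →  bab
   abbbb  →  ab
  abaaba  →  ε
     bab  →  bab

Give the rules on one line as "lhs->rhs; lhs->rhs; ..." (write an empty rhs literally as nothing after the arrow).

aaa->a; aba->; bb->b; bba->bb

  | bababa => bba => bb => b
  | abbaa => abba => abb => ab
  | abbbbb => abbbb => abbb => abb => ab
  | aab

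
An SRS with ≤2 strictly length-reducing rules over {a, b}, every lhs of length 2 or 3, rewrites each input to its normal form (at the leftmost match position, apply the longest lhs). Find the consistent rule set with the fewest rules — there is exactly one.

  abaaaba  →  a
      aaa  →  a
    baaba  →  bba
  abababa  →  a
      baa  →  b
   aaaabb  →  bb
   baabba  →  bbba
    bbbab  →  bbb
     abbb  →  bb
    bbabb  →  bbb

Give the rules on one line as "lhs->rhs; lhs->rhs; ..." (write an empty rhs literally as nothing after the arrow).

aa->; ab->

  | abaaaba => aaaba => aba => a
  | aaa => a
  | baaba => bba
  | abababa => ababa => aba => a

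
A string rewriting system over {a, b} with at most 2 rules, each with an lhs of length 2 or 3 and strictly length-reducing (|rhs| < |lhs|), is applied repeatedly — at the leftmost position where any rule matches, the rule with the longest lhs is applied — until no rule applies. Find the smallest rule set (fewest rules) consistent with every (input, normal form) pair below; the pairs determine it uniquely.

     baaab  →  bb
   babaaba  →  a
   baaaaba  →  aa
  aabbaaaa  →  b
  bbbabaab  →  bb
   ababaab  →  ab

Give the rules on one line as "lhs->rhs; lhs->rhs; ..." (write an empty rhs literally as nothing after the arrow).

  | baaab => aaab => bb
  | babaaba => abaaba => aaaba => bba => ba => a
  | baaaaba => aaaaba => baba => aba => aa
  | aabbaaaa => aabaaaa => aaaaaa => baaa => aaa => b

aaa->b; ba->a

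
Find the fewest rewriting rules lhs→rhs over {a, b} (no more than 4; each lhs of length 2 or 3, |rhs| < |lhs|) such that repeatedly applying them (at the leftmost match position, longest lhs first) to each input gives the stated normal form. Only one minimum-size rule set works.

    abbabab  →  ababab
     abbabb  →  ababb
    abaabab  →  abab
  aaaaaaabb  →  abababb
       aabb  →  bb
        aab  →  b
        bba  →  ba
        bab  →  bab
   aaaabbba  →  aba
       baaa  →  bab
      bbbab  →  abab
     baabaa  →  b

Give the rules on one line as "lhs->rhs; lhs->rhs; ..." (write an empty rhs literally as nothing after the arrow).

  | abbabab => ababab
  | abbabb => ababb
  | abaabab => abbab => abab
  | aaaaaaabb => abaaaabb => abababb

aa->; aaa->ab; bba->ba; bbb->ab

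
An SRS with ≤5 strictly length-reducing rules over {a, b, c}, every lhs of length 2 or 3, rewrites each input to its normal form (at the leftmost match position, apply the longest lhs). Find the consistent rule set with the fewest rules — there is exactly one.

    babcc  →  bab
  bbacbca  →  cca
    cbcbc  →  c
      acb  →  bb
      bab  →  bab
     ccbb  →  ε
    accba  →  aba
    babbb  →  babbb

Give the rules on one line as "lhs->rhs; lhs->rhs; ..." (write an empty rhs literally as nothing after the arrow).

ac->b; bba->c; bc->a; cb->

  | babcc => baac => bab
  | bbacbca => ccbca => cca
  | cbcbc => cbc => c
  | acb => bb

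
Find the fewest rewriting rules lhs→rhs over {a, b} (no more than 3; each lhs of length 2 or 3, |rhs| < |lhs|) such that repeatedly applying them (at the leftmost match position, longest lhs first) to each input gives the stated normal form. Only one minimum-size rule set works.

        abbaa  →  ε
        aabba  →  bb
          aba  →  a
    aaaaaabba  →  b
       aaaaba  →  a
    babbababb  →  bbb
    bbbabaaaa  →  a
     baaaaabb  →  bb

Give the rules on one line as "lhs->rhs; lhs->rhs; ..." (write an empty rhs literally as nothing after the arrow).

  | abbaa => bbaa => ba => ε
  | aabba => bbba => bb
  | aba => a
  | aaaaaabba => baaaabba => aaabba => babba => bba => b

aa->b; abb->bb; ba->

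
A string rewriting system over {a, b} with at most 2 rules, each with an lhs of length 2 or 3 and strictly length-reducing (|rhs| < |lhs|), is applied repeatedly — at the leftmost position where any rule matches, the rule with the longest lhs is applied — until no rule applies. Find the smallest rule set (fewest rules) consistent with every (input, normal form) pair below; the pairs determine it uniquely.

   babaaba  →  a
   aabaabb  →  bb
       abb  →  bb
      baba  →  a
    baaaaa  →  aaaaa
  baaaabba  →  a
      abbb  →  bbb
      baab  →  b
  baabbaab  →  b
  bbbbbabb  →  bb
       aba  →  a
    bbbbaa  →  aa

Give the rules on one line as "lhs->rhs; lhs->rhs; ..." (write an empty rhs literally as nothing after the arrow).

  | babaaba => abaaba => baaba => aaba => aba => ba => a
  | aabaabb => abaabb => baabb => aabb => abb => bb
  | abb => bb
  | baba => aba => ba => a

ab->b; ba->a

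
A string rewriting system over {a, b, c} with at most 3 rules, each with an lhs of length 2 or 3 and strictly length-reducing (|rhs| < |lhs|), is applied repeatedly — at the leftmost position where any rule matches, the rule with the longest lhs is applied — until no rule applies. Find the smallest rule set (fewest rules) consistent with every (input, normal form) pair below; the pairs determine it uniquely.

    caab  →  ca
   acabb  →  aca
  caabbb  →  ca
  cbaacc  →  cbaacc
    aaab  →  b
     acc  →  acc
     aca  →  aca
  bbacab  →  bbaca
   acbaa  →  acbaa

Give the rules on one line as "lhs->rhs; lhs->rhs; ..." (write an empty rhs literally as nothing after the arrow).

ab->b; cab->ca

  | caab => cab => ca
  | acabb => acab => aca
  | caabbb => cabbb => cabb => cab => ca
  | cbaacc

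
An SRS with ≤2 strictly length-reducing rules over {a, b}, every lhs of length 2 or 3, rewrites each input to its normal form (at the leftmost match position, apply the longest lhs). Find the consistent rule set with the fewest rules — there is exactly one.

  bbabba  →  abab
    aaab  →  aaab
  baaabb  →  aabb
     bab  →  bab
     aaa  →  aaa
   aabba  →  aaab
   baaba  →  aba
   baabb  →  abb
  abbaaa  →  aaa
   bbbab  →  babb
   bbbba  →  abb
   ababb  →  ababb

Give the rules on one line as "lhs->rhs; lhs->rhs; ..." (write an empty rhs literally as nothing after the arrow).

baa->a; bba->ab

  | bbabba => abbba => abab
  | aaab
  | baaabb => aabb
  | bab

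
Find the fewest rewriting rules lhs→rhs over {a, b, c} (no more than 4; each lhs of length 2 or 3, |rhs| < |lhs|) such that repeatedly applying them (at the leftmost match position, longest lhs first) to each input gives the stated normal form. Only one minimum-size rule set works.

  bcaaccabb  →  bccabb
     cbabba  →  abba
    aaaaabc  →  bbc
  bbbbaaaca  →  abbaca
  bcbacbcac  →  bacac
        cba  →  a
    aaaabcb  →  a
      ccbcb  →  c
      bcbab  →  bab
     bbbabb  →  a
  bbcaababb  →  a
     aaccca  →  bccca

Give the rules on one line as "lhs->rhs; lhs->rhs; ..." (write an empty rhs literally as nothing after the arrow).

  | bcaaccabb => bcbccabb => bccabb
  | cbabba => abba
  | aaaaabc => baaabc => bbabc => bbc
  | bbbbaaaca => abaaaca => abbaca

aa->b; abc->c; bbb->a; cb->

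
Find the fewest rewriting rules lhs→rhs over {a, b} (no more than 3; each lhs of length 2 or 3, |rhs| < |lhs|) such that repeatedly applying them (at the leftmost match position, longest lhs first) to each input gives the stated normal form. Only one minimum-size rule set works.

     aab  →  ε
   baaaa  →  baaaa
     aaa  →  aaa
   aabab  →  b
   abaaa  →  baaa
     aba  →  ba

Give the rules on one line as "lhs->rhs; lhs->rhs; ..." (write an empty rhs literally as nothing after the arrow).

aab->; ab->b

  | aab => ε
  | baaaa
  | aaa
  | aabab => ab => b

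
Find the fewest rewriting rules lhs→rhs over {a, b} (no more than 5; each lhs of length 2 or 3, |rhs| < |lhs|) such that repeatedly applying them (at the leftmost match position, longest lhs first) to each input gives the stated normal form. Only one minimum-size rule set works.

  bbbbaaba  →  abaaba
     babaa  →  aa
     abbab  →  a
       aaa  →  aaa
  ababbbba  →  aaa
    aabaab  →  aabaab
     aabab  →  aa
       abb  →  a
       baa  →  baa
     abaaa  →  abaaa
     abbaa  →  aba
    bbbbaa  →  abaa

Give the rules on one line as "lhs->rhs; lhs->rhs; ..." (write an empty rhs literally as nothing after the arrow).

  | bbbbaaba => abaaba
  | babaa => aa
  | abbab => abb => a
  | aaa

bab->; bb->; bba->b; bbb->a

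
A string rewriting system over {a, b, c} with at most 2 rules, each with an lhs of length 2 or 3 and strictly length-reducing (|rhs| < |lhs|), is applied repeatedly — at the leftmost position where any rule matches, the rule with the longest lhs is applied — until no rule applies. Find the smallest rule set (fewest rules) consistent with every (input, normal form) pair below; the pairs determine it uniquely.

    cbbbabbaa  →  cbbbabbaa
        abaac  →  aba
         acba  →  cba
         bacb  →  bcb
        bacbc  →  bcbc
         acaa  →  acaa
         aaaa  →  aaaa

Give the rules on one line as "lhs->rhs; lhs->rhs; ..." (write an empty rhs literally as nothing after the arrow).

aac->a; acb->cb

  | cbbbabbaa
  | abaac => aba
  | acba => cba
  | bacb => bcb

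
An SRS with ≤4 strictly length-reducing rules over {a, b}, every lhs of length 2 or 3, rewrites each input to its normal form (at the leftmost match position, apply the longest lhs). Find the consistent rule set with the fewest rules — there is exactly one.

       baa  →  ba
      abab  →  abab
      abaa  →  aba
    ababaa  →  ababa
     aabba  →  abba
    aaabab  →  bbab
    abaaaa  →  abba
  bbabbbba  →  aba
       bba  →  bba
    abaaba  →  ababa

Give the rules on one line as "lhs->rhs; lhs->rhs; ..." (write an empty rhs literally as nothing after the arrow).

aa->a; aaa->b; bbb->aa

  | baa => ba
  | abab
  | abaa => aba
  | ababaa => ababa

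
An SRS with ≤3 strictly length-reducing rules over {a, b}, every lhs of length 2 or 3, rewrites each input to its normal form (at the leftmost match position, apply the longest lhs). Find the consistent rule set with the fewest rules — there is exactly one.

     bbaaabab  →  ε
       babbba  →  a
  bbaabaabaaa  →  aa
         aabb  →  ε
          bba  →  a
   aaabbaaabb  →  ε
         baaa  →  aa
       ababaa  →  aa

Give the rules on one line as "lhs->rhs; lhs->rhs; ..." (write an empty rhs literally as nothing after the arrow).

  | bbaaabab => aaabab => aabab => abab => bab => bb => ε
  | babbba => bbbba => bba => a
  | bbaabaabaaa => aabaabaaa => abaabaaa => baabaaa => abaaa => baaa => aa
  | aabb => abb => bb => ε

ab->b; baa->a; bb->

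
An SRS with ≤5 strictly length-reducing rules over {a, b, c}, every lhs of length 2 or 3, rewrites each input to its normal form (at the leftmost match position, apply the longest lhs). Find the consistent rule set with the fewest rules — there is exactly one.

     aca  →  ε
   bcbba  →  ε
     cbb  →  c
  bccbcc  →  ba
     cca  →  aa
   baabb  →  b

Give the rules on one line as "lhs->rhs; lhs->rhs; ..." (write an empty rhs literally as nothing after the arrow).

  | aca => ab => ε
  | bcbba => bca => bb => ε
  | cbb => c
  | bccbcc => babcc => bcc => ba

ab->; bb->; ca->b; cc->a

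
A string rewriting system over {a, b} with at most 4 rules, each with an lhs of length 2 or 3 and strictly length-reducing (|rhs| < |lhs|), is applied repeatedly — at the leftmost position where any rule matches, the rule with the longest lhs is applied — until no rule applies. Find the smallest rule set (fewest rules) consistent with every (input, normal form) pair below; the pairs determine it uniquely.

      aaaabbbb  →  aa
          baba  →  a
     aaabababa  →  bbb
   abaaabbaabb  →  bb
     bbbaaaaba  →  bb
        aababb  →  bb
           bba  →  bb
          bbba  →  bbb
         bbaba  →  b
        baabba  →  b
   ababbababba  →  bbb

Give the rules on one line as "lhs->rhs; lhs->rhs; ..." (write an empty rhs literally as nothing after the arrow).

aba->bb; abb->; ba->b; bab->

  | aaaabbbb => aaabb => aa
  | baba => a
  | aaabababa => aabbbaba => ababa => bbba => bbb
  | abaaabbaabb => bbaabbaabb => bbabbaabb => bbaabb => bbabb => bb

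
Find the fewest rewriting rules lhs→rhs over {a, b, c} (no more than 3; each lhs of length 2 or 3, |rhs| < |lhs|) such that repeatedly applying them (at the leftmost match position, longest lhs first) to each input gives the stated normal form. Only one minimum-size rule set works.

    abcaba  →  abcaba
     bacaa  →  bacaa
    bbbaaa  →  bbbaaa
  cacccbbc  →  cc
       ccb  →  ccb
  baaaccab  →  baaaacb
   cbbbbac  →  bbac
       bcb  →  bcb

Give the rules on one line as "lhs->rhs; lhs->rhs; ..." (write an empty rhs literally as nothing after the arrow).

cac->; cbb->; cca->ac

  | abcaba
  | bacaa
  | bbbaaa
  | cacccbbc => ccbbc => cc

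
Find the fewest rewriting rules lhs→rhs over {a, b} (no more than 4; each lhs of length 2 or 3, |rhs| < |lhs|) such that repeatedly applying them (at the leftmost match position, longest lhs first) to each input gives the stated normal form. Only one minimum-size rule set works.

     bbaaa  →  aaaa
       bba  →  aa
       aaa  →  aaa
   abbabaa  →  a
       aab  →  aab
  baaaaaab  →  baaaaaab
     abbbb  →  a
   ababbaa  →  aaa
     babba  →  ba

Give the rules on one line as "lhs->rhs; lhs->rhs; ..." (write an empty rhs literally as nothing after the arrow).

aba->; abb->; bb->a

  | bbaaa => aaaa
  | bba => aa
  | aaa
  | abbabaa => abaa => a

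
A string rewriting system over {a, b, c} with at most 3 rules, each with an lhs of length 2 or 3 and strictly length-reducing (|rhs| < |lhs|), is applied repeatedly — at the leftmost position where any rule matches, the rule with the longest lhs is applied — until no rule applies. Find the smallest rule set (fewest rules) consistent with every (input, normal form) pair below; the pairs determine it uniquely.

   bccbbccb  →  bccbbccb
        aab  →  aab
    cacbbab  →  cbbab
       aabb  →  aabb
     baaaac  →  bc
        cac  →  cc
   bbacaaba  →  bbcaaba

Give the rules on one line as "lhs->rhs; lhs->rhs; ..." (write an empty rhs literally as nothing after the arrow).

ac->c; acb->b

  | bccbbccb
  | aab
  | cacbbab => cbbab
  | aabb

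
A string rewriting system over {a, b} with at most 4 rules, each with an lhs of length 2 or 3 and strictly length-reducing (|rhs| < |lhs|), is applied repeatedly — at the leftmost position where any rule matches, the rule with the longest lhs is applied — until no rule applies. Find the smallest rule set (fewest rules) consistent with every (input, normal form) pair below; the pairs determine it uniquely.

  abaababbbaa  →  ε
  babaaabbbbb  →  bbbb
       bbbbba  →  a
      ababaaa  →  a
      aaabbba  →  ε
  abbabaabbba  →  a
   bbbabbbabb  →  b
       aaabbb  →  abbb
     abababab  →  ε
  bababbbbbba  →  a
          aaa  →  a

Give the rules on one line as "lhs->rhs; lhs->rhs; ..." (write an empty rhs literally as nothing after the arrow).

  | abaababbbaa => aaababbbaa => ababbbaa => aabbbaa => bbaa => baa => aa => ε
  | babaaabbbbb => abaaabbbbb => aaaabbbbb => aabbbbb => bbbb
  | bbbbba => bbbba => bbba => bba => ba => a
  | ababaaa => aabaaa => aaa => a

aa->; aab->; ba->a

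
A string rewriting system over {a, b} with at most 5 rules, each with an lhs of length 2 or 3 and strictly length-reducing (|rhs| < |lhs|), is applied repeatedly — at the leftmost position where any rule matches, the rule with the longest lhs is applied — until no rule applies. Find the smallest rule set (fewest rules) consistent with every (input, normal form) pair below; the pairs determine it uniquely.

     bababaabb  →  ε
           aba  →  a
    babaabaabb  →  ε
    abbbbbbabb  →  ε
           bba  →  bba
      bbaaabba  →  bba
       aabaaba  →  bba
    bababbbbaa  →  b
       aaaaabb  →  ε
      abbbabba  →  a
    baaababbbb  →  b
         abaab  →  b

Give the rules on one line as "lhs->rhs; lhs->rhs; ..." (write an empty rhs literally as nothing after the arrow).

  | bababaabb => babaabb => baabb => bbb => ab => ε
  | aba => a
  | babaabaabb => baabaabb => bbaabb => bbbb => abb => ab => ε
  | abbbbbbabb => abbbbbabb => abbbbabb => abbbabb => abbabb => ababb => abb => ab => ε

aa->; ab->; abb->ab; bbb->ab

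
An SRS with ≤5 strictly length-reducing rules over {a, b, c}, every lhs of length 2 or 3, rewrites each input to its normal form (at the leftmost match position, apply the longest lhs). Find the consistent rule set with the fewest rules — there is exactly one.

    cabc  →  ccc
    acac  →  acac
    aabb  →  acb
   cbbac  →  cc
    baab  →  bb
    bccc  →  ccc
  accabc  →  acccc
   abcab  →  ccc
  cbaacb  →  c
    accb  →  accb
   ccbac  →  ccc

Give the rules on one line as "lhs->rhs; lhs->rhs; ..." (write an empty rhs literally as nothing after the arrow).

ab->c; ba->b; bc->c; bcb->

  | cabc => ccc
  | acac
  | aabb => acb
  | cbbac => cbbc => cbc => cc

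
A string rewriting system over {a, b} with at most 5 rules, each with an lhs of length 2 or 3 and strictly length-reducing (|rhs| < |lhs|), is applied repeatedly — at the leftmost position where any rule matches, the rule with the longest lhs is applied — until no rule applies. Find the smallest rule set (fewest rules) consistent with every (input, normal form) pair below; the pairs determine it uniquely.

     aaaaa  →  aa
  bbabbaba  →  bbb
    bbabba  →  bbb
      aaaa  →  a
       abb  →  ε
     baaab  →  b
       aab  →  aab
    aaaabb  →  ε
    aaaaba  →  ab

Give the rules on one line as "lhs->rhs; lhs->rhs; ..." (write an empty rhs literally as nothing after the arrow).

aaa->; abb->; ba->b; bab->b

  | aaaaa => aa
  | bbabbaba => bbbaba => bbba => bbb
  | bbabba => bbba => bbb
  | aaaa => a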